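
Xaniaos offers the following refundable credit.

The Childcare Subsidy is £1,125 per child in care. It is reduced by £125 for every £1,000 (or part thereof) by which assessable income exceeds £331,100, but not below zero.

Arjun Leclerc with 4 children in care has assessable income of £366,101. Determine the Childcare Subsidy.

Childcare Subsidy: base = 4 × £1,125 = £4,500. income exceeds £331,100 by £35,001 → 36 increments × £125 = £4,500 ≥ base, so the credit is £0.

£0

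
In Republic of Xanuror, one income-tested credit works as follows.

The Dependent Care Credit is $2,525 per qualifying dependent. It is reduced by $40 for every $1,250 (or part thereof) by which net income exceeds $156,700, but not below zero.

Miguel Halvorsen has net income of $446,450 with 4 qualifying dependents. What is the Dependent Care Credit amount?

Dependent Care Credit: base = 4 × $2,525 = $10,100. income exceeds $156,700 by $289,750, which is 232 full-or-partial $1,250 increments; reduction = 232 × $40 = $9,280, leaving $820.

$820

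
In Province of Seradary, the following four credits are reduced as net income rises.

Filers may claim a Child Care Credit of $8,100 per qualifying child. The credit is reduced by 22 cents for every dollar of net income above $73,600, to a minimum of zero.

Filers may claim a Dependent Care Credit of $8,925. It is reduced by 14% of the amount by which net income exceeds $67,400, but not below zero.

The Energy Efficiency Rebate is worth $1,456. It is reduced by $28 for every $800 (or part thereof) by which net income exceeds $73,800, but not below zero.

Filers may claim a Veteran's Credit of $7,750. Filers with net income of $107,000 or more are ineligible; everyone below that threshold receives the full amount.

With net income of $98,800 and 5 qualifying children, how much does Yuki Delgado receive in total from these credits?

$47,795

Child Care Credit: base = 5 × $8,100 = $40,500. 22% of the $25,200 excess over $73,600 is $5,544; credit = $40,500 − $5,544 = $34,956.
Dependent Care Credit: 14% of the $31,400 excess over $67,400 is $4,396; credit = $8,925 − $4,396 = $4,529.
Energy Efficiency Rebate: income exceeds $73,800 by $25,000, which is 32 full-or-partial $800 increments; reduction = 32 × $28 = $896, leaving $560.
Veteran's Credit: $98,800 is below the $107,000 cutoff, so the full $7,750 applies.
Total: $34,956 + $4,529 + $560 + $7,750 = $47,795.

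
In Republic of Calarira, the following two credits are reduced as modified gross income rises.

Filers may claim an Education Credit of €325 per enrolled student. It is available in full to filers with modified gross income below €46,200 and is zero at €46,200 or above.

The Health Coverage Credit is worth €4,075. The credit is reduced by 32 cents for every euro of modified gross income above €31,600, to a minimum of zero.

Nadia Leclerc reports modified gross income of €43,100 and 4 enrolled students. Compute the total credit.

€1,695

Education Credit: base = 4 × €325 = €1,300. €43,100 is below the €46,200 cutoff, so the full €1,300 applies.
Health Coverage Credit: 32% of the €11,500 excess over €31,600 is €3,680; credit = €4,075 − €3,680 = €395.
Total: €1,300 + €395 = €1,695.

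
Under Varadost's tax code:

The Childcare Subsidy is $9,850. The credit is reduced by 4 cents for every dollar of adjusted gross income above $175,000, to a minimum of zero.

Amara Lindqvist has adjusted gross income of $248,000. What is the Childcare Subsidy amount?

Childcare Subsidy: 4% of the $73,000 excess over $175,000 is $2,920; credit = $9,850 − $2,920 = $6,930.

$6,930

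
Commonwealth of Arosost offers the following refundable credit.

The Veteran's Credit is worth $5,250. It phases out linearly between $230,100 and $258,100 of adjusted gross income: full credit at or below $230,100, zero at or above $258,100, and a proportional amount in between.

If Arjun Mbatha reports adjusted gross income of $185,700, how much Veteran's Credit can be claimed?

$5,250

Veteran's Credit: $185,700 is at or below the $230,100 threshold, so the full $5,250 applies.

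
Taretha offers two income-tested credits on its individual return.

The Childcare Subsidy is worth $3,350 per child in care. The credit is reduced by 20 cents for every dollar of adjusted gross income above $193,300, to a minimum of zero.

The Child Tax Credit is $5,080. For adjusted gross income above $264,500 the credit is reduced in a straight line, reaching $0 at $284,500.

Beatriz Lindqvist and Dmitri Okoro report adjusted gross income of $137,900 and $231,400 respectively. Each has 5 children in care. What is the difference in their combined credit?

Beatriz ($137,900): Childcare Subsidy: base = 5 × $3,350 = $16,750. $137,900 is at or below the $193,300 threshold, so the full $16,750 applies. Child Tax Credit: $137,900 is at or below the $264,500 threshold, so the full $5,080 applies. total $16,750 + $5,080 = $21,830
Dmitri ($231,400): Childcare Subsidy: base = 5 × $3,350 = $16,750. 20% of the $38,100 excess over $193,300 is $7,620; credit = $16,750 − $7,620 = $9,130. Child Tax Credit: $231,400 is at or below the $264,500 threshold, so the full $5,080 applies. total $9,130 + $5,080 = $14,210
Difference: |$21,830 − $14,210| = $7,620.

$7,620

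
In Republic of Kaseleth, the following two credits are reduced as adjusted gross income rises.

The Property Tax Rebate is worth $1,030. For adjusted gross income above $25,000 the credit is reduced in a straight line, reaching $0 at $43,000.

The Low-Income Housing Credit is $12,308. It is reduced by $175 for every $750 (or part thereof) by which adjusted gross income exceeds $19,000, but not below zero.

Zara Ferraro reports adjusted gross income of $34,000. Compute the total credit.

Property Tax Rebate: $34,000 is $9,000 into a $18,000 phase-out range, leaving 9,000/18,000 of the credit: $1,030 × 9,000/18,000 = $515.
Low-Income Housing Credit: income exceeds $19,000 by $15,000, which is 20 full-or-partial $750 increments; reduction = 20 × $175 = $3,500, leaving $8,808.
Total: $515 + $8,808 = $9,323.

$9,323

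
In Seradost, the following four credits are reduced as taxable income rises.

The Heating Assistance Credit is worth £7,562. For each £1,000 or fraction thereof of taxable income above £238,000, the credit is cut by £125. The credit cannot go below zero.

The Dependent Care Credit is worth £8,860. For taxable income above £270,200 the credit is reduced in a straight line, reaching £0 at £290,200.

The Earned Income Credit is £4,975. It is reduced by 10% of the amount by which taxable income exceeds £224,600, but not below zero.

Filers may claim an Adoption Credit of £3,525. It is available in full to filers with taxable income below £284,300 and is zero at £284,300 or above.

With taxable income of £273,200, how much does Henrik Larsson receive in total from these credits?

Heating Assistance Credit: income exceeds £238,000 by £35,200, which is 36 full-or-partial £1,000 increments; reduction = 36 × £125 = £4,500, leaving £3,062.
Dependent Care Credit: £273,200 is £3,000 into a £20,000 phase-out range, leaving 17,000/20,000 of the credit: £8,860 × 17,000/20,000 = £7,531.
Earned Income Credit: 10% of the £48,600 excess over £224,600 is £4,860; credit = £4,975 − £4,860 = £115.
Adoption Credit: £273,200 is below the £284,300 cutoff, so the full £3,525 applies.
Total: £3,062 + £7,531 + £115 + £3,525 = £14,233.

£14,233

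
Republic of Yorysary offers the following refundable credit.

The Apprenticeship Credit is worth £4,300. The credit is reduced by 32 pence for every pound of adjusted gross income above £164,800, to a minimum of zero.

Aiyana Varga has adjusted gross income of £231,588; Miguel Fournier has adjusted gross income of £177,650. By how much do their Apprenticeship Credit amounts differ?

£188

Aiyana (£231,588): Apprenticeship Credit: 32% of the £66,788 excess over £164,800 is £21,372.16 ≥ base, so the credit is £0.
Miguel (£177,650): Apprenticeship Credit: 32% of the £12,850 excess over £164,800 is £4,112; credit = £4,300 − £4,112 = £188.
Difference: |£0 − £188| = £188.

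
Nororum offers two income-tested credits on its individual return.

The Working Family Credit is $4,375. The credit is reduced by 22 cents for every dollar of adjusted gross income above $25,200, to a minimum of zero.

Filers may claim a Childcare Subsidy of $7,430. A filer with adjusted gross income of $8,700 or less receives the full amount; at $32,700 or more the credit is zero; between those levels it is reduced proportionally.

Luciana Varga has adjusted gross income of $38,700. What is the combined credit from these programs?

$1,405

Working Family Credit: 22% of the $13,500 excess over $25,200 is $2,970; credit = $4,375 − $2,970 = $1,405.
Childcare Subsidy: $38,700 is at or above $32,700, so the credit is $0.
Total: $1,405 + $0 = $1,405.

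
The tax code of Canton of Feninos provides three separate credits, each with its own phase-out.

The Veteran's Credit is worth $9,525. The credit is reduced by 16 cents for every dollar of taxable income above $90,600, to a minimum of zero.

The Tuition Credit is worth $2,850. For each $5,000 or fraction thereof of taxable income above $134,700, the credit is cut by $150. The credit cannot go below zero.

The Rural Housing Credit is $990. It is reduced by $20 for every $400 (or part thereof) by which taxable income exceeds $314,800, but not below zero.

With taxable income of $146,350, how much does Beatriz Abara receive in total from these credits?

$3,995

Veteran's Credit: 16% of the $55,750 excess over $90,600 is $8,920; credit = $9,525 − $8,920 = $605.
Tuition Credit: income exceeds $134,700 by $11,650, which is 3 full-or-partial $5,000 increments; reduction = 3 × $150 = $450, leaving $2,400.
Rural Housing Credit: $146,350 is at or below the $314,800 threshold, so the full $990 applies.
Total: $605 + $2,400 + $990 = $3,995.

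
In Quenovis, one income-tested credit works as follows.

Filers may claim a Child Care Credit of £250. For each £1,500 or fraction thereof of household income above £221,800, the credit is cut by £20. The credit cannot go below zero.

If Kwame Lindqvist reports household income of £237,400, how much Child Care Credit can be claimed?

Child Care Credit: income exceeds £221,800 by £15,600, which is 11 full-or-partial £1,500 increments; reduction = 11 × £20 = £220, leaving £30.

£30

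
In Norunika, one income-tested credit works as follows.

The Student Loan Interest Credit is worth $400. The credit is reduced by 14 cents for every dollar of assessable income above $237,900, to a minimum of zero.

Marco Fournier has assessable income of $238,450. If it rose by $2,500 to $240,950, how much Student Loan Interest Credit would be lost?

At $238,450 — 14% of the $550 excess over $237,900 is $77; credit = $400 − $77 = $323.
At $240,950 — 14% of the $3,050 excess over $237,900 is $427 ≥ base, so the credit is $0.
Lost: $323 − $0 = $323.

$323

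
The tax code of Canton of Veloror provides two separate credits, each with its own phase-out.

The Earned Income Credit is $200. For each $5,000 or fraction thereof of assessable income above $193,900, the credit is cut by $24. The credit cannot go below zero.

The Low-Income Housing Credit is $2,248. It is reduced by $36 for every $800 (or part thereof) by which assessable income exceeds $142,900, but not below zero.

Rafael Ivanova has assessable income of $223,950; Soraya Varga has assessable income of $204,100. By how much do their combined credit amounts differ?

Rafael ($223,950): Earned Income Credit: income exceeds $193,900 by $30,050, which is 7 full-or-partial $5,000 increments; reduction = 7 × $24 = $168, leaving $32. Low-Income Housing Credit: income exceeds $142,900 by $81,050 → 102 increments × $36 = $3,672 ≥ base, so the credit is $0. total $32 + $0 = $32
Soraya ($204,100): Earned Income Credit: income exceeds $193,900 by $10,200, which is 3 full-or-partial $5,000 increments; reduction = 3 × $24 = $72, leaving $128. Low-Income Housing Credit: income exceeds $142,900 by $61,200 → 77 increments × $36 = $2,772 ≥ base, so the credit is $0. total $128 + $0 = $128
Difference: |$32 − $128| = $96.

$96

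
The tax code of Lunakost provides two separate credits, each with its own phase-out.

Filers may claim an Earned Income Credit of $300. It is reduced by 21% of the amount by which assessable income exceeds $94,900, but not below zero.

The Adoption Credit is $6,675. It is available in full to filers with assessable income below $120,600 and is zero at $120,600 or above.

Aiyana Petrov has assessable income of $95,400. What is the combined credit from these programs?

Earned Income Credit: 21% of the $500 excess over $94,900 is $105; credit = $300 − $105 = $195.
Adoption Credit: $95,400 is below the $120,600 cutoff, so the full $6,675 applies.
Total: $195 + $6,675 = $6,870.

$6,870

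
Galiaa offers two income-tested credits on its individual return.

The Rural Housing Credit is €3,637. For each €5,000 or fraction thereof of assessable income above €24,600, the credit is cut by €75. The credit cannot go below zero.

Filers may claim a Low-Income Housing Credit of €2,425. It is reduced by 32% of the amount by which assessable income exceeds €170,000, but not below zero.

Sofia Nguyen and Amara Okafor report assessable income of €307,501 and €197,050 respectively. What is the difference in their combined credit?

Sofia (€307,501): Rural Housing Credit: income exceeds €24,600 by €282,901 → 57 increments × €75 = €4,275 ≥ base, so the credit is €0. Low-Income Housing Credit: 32% of the €137,501 excess over €170,000 is €44,000.32 ≥ base, so the credit is €0. total €0 + €0 = €0
Amara (€197,050): Rural Housing Credit: income exceeds €24,600 by €172,450, which is 35 full-or-partial €5,000 increments; reduction = 35 × €75 = €2,625, leaving €1,012. Low-Income Housing Credit: 32% of the €27,050 excess over €170,000 is €8,656 ≥ base, so the credit is €0. total €1,012 + €0 = €1,012
Difference: |€0 − €1,012| = €1,012.

€1,012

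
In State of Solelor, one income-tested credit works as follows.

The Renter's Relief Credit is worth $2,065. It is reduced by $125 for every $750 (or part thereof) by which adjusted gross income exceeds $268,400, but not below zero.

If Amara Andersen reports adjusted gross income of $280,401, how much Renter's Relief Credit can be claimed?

$0

Renter's Relief Credit: income exceeds $268,400 by $12,001 → 17 increments × $125 = $2,125 ≥ base, so the credit is $0.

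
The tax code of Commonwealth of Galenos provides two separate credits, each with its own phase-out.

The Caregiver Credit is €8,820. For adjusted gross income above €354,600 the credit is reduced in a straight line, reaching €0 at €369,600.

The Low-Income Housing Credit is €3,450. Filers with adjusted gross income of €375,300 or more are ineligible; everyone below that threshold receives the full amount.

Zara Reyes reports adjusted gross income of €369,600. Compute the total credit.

€3,450

Caregiver Credit: €369,600 is at or above €369,600, so the credit is €0.
Low-Income Housing Credit: €369,600 is below the €375,300 cutoff, so the full €3,450 applies.
Total: €0 + €3,450 = €3,450.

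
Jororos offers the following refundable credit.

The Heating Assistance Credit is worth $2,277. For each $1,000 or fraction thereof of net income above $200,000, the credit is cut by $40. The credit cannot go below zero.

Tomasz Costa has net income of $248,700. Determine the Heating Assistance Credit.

Heating Assistance Credit: income exceeds $200,000 by $48,700, which is 49 full-or-partial $1,000 increments; reduction = 49 × $40 = $1,960, leaving $317.

$317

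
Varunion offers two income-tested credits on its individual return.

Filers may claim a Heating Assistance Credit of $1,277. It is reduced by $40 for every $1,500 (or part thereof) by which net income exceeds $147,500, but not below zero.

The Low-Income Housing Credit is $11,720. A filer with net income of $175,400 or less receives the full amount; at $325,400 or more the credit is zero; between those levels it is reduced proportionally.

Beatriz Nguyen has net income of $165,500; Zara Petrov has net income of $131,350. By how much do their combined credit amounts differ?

$480

Beatriz ($165,500): Heating Assistance Credit: income exceeds $147,500 by $18,000, which is 12 full-or-partial $1,500 increments; reduction = 12 × $40 = $480, leaving $797. Low-Income Housing Credit: $165,500 is at or below the $175,400 threshold, so the full $11,720 applies. total $797 + $11,720 = $12,517
Zara ($131,350): Heating Assistance Credit: $131,350 is at or below the $147,500 threshold, so the full $1,277 applies. Low-Income Housing Credit: $131,350 is at or below the $175,400 threshold, so the full $11,720 applies. total $1,277 + $11,720 = $12,997
Difference: |$12,517 − $12,997| = $480.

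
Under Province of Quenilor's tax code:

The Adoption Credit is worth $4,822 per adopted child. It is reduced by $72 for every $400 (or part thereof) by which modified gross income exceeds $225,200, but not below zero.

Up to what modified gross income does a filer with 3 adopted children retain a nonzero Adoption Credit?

$305,200

Full credit = 3 × $4,822 = $14,466.
After 200 increments the reduction is 200 × $72 = $14,400, leaving $66; one more increment wipes it out. Increment 200 ends at excess 200 × $400 = $80,000, so the highest qualifying income is $225,200 + $80,000 = $305,200.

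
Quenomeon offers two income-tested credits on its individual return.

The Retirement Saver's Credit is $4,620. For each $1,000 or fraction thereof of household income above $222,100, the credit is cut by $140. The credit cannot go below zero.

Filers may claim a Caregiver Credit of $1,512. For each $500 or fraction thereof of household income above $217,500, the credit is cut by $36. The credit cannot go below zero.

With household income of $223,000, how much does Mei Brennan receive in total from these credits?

$5,596

Retirement Saver's Credit: income exceeds $222,100 by $900, which is 1 full-or-partial $1,000 increment; reduction = 1 × $140 = $140, leaving $4,480.
Caregiver Credit: income exceeds $217,500 by $5,500, which is 11 full-or-partial $500 increments; reduction = 11 × $36 = $396, leaving $1,116.
Total: $4,480 + $1,116 = $5,596.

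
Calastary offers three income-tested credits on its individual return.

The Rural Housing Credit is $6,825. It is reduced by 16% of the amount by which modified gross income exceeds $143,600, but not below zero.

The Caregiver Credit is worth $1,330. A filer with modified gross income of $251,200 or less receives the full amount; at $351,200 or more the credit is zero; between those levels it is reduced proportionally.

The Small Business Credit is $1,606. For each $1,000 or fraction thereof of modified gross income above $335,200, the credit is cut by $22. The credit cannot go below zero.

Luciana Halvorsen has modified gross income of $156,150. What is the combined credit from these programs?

Rural Housing Credit: 16% of the $12,550 excess over $143,600 is $2,008; credit = $6,825 − $2,008 = $4,817.
Caregiver Credit: $156,150 is at or below the $251,200 threshold, so the full $1,330 applies.
Small Business Credit: $156,150 is at or below the $335,200 threshold, so the full $1,606 applies.
Total: $4,817 + $1,330 + $1,606 = $7,753.

$7,753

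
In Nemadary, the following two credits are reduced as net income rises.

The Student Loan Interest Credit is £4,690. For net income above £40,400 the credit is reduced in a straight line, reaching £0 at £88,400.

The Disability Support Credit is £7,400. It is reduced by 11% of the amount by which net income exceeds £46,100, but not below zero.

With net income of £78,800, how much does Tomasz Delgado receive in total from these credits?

Student Loan Interest Credit: £78,800 is £38,400 into a £48,000 phase-out range, leaving 9,600/48,000 of the credit: £4,690 × 9,600/48,000 = £938.
Disability Support Credit: 11% of the £32,700 excess over £46,100 is £3,597; credit = £7,400 − £3,597 = £3,803.
Total: £938 + £3,803 = £4,741.

£4,741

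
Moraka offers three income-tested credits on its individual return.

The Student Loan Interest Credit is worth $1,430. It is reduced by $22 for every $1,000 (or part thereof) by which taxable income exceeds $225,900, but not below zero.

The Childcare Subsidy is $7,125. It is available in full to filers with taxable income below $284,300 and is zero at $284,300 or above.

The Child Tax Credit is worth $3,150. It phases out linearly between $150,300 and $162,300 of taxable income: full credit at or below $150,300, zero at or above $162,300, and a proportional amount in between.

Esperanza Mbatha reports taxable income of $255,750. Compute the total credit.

Student Loan Interest Credit: income exceeds $225,900 by $29,850, which is 30 full-or-partial $1,000 increments; reduction = 30 × $22 = $660, leaving $770.
Childcare Subsidy: $255,750 is below the $284,300 cutoff, so the full $7,125 applies.
Child Tax Credit: $255,750 is at or above $162,300, so the credit is $0.
Total: $770 + $7,125 + $0 = $7,895.

$7,895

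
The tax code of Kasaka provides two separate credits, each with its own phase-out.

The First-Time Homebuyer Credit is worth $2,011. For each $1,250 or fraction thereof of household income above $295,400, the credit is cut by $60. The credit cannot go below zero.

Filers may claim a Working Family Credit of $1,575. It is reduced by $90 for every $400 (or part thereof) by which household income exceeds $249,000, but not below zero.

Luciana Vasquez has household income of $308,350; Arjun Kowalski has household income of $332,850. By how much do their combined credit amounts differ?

$1,140

Luciana ($308,350): First-Time Homebuyer Credit: income exceeds $295,400 by $12,950, which is 11 full-or-partial $1,250 increments; reduction = 11 × $60 = $660, leaving $1,351. Working Family Credit: income exceeds $249,000 by $59,350 → 149 increments × $90 = $13,410 ≥ base, so the credit is $0. total $1,351 + $0 = $1,351
Arjun ($332,850): First-Time Homebuyer Credit: income exceeds $295,400 by $37,450, which is 30 full-or-partial $1,250 increments; reduction = 30 × $60 = $1,800, leaving $211. Working Family Credit: income exceeds $249,000 by $83,850 → 210 increments × $90 = $18,900 ≥ base, so the credit is $0. total $211 + $0 = $211
Difference: |$1,351 − $211| = $1,140.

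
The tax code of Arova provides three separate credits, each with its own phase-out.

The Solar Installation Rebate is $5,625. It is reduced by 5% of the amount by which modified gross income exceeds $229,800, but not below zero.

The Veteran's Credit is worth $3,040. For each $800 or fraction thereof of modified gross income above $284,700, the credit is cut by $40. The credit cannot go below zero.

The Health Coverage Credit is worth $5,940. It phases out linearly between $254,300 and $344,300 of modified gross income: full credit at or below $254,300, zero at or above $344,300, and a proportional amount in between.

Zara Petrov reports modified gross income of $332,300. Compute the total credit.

Solar Installation Rebate: 5% of the $102,500 excess over $229,800 is $5,125; credit = $5,625 − $5,125 = $500.
Veteran's Credit: income exceeds $284,700 by $47,600, which is 60 full-or-partial $800 increments; reduction = 60 × $40 = $2,400, leaving $640.
Health Coverage Credit: $332,300 is $78,000 into a $90,000 phase-out range, leaving 12,000/90,000 of the credit: $5,940 × 12,000/90,000 = $792.
Total: $500 + $640 + $792 = $1,932.

$1,932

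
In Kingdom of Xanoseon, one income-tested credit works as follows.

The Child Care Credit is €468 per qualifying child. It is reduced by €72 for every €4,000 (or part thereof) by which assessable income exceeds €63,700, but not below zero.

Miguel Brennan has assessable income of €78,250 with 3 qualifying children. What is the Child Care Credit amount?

€1,116

Child Care Credit: base = 3 × €468 = €1,404. income exceeds €63,700 by €14,550, which is 4 full-or-partial €4,000 increments; reduction = 4 × €72 = €288, leaving €1,116.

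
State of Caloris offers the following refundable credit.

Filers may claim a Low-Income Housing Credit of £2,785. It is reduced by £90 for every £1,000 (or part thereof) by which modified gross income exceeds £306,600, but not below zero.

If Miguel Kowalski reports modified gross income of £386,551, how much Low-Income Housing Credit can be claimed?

£0

Low-Income Housing Credit: income exceeds £306,600 by £79,951 → 80 increments × £90 = £7,200 ≥ base, so the credit is £0.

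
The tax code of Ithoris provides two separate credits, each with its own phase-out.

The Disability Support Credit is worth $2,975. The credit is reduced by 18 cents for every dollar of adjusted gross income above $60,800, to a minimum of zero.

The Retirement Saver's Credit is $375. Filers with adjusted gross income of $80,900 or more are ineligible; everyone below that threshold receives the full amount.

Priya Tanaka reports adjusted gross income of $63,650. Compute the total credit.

Disability Support Credit: 18% of the $2,850 excess over $60,800 is $513; credit = $2,975 − $513 = $2,462.
Retirement Saver's Credit: $63,650 is below the $80,900 cutoff, so the full $375 applies.
Total: $2,462 + $375 = $2,837.

$2,837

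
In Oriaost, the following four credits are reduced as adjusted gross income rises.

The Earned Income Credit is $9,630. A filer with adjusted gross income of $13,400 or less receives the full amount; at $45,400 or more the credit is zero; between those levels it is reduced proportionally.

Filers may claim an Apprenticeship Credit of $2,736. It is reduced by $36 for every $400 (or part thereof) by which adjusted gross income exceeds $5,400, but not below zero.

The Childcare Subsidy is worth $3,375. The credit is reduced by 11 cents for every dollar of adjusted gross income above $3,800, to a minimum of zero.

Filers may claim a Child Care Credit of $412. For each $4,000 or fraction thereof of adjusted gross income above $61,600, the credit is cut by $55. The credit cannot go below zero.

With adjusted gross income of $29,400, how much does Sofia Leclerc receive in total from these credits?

$6,362

Earned Income Credit: $29,400 is $16,000 into a $32,000 phase-out range, leaving 16,000/32,000 of the credit: $9,630 × 16,000/32,000 = $4,815.
Apprenticeship Credit: income exceeds $5,400 by $24,000, which is 60 full-or-partial $400 increments; reduction = 60 × $36 = $2,160, leaving $576.
Childcare Subsidy: 11% of the $25,600 excess over $3,800 is $2,816; credit = $3,375 − $2,816 = $559.
Child Care Credit: $29,400 is at or below the $61,600 threshold, so the full $412 applies.
Total: $4,815 + $576 + $559 + $412 = $6,362.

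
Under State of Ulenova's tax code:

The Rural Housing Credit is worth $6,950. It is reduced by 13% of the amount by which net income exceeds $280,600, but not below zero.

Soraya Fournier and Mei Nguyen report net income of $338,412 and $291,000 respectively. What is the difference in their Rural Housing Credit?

$5,598

Soraya ($338,412): Rural Housing Credit: 13% of the $57,812 excess over $280,600 is $7,515.56 ≥ base, so the credit is $0.
Mei ($291,000): Rural Housing Credit: 13% of the $10,400 excess over $280,600 is $1,352; credit = $6,950 − $1,352 = $5,598.
Difference: |$0 − $5,598| = $5,598.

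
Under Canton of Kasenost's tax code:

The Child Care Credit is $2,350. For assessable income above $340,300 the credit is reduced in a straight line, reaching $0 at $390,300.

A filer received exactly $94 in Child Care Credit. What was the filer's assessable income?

$94 is 94/2,350 of the full $2,350, so 2,256/2,350 of the $50,000 range has been used: income = $340,300 + $50,000 × 2,256/2,350 = $388,300.

$388,300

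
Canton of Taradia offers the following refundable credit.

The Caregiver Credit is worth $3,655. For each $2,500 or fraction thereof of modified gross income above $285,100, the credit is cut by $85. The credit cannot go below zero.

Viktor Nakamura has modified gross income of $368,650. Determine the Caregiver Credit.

Caregiver Credit: income exceeds $285,100 by $83,550, which is 34 full-or-partial $2,500 increments; reduction = 34 × $85 = $2,890, leaving $765.

$765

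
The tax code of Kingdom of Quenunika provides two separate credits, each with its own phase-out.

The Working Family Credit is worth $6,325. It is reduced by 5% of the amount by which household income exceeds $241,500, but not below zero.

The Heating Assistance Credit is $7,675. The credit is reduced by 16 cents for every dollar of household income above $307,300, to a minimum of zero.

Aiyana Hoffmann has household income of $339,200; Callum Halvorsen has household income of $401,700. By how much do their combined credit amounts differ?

Aiyana ($339,200): Working Family Credit: 5% of the $97,700 excess over $241,500 is $4,885; credit = $6,325 − $4,885 = $1,440. Heating Assistance Credit: 16% of the $31,900 excess over $307,300 is $5,104; credit = $7,675 − $5,104 = $2,571. total $1,440 + $2,571 = $4,011
Callum ($401,700): Working Family Credit: 5% of the $160,200 excess over $241,500 is $8,010 ≥ base, so the credit is $0. Heating Assistance Credit: 16% of the $94,400 excess over $307,300 is $15,104 ≥ base, so the credit is $0. total $0 + $0 = $0
Difference: |$4,011 − $0| = $4,011.

$4,011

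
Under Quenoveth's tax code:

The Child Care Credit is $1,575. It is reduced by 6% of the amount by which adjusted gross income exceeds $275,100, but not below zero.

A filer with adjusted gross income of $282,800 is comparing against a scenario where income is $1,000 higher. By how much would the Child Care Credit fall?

At $282,800 — 6% of the $7,700 excess over $275,100 is $462; credit = $1,575 − $462 = $1,113.
At $283,800 — 6% of the $8,700 excess over $275,100 is $522; credit = $1,575 − $522 = $1,053.
Lost: $1,113 − $1,053 = $60.

$60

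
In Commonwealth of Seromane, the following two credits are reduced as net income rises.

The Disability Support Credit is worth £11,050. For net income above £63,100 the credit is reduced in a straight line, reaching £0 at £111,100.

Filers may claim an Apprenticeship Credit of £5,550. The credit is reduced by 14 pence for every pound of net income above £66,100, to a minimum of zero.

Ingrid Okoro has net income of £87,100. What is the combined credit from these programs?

£8,135

Disability Support Credit: £87,100 is £24,000 into a £48,000 phase-out range, leaving 24,000/48,000 of the credit: £11,050 × 24,000/48,000 = £5,525.
Apprenticeship Credit: 14% of the £21,000 excess over £66,100 is £2,940; credit = £5,550 − £2,940 = £2,610.
Total: £5,525 + £2,610 = £8,135.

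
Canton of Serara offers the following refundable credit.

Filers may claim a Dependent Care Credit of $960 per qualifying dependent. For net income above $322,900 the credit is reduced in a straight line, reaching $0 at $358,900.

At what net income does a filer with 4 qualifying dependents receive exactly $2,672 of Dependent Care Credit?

$333,850

Full credit = 4 × $960 = $3,840.
$2,672 is 2,672/3,840 of the full $3,840, so 1,168/3,840 of the $36,000 range has been used: income = $322,900 + $36,000 × 1,168/3,840 = $333,850.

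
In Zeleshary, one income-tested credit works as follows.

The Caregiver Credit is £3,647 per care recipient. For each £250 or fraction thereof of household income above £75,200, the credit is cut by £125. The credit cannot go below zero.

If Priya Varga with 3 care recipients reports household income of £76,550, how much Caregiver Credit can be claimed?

£10,191

Caregiver Credit: base = 3 × £3,647 = £10,941. income exceeds £75,200 by £1,350, which is 6 full-or-partial £250 increments; reduction = 6 × £125 = £750, leaving £10,191.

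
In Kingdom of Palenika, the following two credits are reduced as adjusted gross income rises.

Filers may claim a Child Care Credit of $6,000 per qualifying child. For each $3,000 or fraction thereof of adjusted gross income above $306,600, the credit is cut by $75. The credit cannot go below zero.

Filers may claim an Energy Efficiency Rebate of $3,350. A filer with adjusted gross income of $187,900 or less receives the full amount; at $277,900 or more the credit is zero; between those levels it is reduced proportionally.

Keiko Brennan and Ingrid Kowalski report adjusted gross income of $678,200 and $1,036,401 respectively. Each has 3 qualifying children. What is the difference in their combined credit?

$8,700

Keiko ($678,200): Child Care Credit: base = 3 × $6,000 = $18,000. income exceeds $306,600 by $371,600, which is 124 full-or-partial $3,000 increments; reduction = 124 × $75 = $9,300, leaving $8,700. Energy Efficiency Rebate: $678,200 is at or above $277,900, so the credit is $0. total $8,700 + $0 = $8,700
Ingrid ($1,036,401): Child Care Credit: base = 3 × $6,000 = $18,000. income exceeds $306,600 by $729,801 → 244 increments × $75 = $18,300 ≥ base, so the credit is $0. Energy Efficiency Rebate: $1,036,401 is at or above $277,900, so the credit is $0. total $0 + $0 = $0
Difference: |$8,700 − $0| = $8,700.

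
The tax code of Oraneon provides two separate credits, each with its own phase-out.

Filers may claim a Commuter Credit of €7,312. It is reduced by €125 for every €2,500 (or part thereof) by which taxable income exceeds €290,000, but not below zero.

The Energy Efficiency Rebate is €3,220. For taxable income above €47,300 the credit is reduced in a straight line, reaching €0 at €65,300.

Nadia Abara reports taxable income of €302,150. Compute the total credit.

Commuter Credit: income exceeds €290,000 by €12,150, which is 5 full-or-partial €2,500 increments; reduction = 5 × €125 = €625, leaving €6,687.
Energy Efficiency Rebate: €302,150 is at or above €65,300, so the credit is €0.
Total: €6,687 + €0 = €6,687.

€6,687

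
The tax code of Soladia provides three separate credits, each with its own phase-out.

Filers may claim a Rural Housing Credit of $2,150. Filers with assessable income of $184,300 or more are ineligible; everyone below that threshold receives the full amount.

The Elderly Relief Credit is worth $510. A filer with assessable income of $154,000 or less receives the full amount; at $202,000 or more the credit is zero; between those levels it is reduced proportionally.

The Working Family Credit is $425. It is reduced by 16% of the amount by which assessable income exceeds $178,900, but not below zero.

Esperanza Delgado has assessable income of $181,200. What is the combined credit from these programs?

$2,428

Rural Housing Credit: $181,200 is below the $184,300 cutoff, so the full $2,150 applies.
Elderly Relief Credit: $181,200 is $27,200 into a $48,000 phase-out range, leaving 20,800/48,000 of the credit: $510 × 20,800/48,000 = $221.
Working Family Credit: 16% of the $2,300 excess over $178,900 is $368; credit = $425 − $368 = $57.
Total: $2,150 + $221 + $57 = $2,428.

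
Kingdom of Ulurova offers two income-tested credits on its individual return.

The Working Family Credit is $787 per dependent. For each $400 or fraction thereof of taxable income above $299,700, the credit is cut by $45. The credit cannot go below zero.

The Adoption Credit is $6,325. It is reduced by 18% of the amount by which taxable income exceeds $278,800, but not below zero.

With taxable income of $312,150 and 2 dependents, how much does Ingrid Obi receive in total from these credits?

$456

Working Family Credit: base = 2 × $787 = $1,574. income exceeds $299,700 by $12,450, which is 32 full-or-partial $400 increments; reduction = 32 × $45 = $1,440, leaving $134.
Adoption Credit: 18% of the $33,350 excess over $278,800 is $6,003; credit = $6,325 − $6,003 = $322.
Total: $134 + $322 = $456.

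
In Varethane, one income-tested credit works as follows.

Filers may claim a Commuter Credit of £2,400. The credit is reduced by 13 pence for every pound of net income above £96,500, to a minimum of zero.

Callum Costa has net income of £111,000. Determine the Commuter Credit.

£515

Commuter Credit: 13% of the £14,500 excess over £96,500 is £1,885; credit = £2,400 − £1,885 = £515.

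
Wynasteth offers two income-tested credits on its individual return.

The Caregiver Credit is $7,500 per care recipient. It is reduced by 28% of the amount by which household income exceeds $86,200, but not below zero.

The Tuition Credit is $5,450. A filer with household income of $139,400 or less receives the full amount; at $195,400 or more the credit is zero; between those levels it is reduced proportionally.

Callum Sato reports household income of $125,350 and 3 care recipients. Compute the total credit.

$16,988

Caregiver Credit: base = 3 × $7,500 = $22,500. 28% of the $39,150 excess over $86,200 is $10,962; credit = $22,500 − $10,962 = $11,538.
Tuition Credit: $125,350 is at or below the $139,400 threshold, so the full $5,450 applies.
Total: $11,538 + $5,450 = $16,988.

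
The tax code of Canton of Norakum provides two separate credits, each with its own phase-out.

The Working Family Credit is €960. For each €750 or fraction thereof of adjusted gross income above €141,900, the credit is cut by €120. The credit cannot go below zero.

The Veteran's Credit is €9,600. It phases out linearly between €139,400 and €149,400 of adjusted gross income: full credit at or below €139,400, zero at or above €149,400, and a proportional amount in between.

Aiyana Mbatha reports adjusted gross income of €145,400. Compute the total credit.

€4,200

Working Family Credit: income exceeds €141,900 by €3,500, which is 5 full-or-partial €750 increments; reduction = 5 × €120 = €600, leaving €360.
Veteran's Credit: €145,400 is €6,000 into a €10,000 phase-out range, leaving 4,000/10,000 of the credit: €9,600 × 4,000/10,000 = €3,840.
Total: €360 + €3,840 = €4,200.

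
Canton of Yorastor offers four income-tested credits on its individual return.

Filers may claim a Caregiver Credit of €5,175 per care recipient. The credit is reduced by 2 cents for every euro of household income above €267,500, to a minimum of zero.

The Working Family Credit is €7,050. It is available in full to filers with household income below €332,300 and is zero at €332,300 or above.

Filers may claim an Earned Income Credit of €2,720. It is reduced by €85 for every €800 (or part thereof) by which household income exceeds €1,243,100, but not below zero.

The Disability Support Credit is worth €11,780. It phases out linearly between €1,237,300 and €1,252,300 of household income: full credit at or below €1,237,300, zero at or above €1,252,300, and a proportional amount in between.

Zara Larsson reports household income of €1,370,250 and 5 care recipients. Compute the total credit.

€3,820

Caregiver Credit: base = 5 × €5,175 = €25,875. 2% of the €1,102,750 excess over €267,500 is €22,055; credit = €25,875 − €22,055 = €3,820.
Working Family Credit: €1,370,250 meets or exceeds the €332,300 cutoff, so the credit is €0.
Earned Income Credit: income exceeds €1,243,100 by €127,150 → 159 increments × €85 = €13,515 ≥ base, so the credit is €0.
Disability Support Credit: €1,370,250 is at or above €1,252,300, so the credit is €0.
Total: €3,820 + €0 + €0 + €0 = €3,820.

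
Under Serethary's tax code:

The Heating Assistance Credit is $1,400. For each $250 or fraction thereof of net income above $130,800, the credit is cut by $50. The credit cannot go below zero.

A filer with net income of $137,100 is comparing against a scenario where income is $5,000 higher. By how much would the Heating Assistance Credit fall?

At $137,100 — income exceeds $130,800 by $6,300, which is 26 full-or-partial $250 increments; reduction = 26 × $50 = $1,300, leaving $100.
At $142,100 — income exceeds $130,800 by $11,300 → 46 increments × $50 = $2,300 ≥ base, so the credit is $0.
Lost: $100 − $0 = $100.

$100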